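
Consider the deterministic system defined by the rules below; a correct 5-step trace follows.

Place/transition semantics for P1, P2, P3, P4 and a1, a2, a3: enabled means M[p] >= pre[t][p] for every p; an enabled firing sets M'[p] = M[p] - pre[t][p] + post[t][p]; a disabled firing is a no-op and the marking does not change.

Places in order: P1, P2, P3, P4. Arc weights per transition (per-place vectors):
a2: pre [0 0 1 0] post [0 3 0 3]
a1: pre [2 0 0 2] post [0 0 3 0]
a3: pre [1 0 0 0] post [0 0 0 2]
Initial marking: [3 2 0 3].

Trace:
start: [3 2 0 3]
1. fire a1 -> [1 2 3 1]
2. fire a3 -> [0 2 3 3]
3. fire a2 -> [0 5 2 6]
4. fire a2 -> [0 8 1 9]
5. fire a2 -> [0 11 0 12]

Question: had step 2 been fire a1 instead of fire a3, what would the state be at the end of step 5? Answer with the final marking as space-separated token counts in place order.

(re-executing from step 2 with the substitution; state before step 2: [1 2 3 1])
2. fire a1 -> [1 2 3 1]
3. fire a2 -> [1 5 2 4]
4. fire a2 -> [1 8 1 7]
5. fire a2 -> [1 11 0 10]

1 11 0 10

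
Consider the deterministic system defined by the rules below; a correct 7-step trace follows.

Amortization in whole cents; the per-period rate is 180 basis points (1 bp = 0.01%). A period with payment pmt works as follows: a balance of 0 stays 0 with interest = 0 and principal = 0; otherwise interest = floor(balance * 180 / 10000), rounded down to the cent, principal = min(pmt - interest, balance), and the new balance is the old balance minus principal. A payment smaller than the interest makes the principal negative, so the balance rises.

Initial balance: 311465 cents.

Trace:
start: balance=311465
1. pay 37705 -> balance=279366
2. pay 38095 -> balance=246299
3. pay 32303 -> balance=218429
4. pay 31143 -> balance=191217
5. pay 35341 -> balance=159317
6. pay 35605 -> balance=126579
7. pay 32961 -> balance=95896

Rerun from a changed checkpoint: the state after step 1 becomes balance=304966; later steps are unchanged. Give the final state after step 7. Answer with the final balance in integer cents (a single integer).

124390

state after step 1 := balance=304966
2. pay 38095 -> balance=272360
3. pay 32303 -> balance=244959
4. pay 31143 -> balance=218225
5. pay 35341 -> balance=186812
6. pay 35605 -> balance=154569
7. pay 32961 -> balance=124390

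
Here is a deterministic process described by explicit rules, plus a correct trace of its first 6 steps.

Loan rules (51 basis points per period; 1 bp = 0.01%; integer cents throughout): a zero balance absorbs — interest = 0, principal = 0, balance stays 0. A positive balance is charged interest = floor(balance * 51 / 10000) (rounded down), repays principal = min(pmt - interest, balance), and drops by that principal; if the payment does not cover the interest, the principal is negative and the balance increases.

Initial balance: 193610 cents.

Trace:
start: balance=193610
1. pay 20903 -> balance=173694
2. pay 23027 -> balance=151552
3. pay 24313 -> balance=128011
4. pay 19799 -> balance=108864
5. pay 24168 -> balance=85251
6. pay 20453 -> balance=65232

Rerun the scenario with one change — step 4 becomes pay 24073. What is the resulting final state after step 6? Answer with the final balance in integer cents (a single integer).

60914

(re-executing from step 4 with the substitution; state before step 4: balance=128011)
4. pay 24073 -> balance=104590
5. pay 24168 -> balance=80955
6. pay 20453 -> balance=60914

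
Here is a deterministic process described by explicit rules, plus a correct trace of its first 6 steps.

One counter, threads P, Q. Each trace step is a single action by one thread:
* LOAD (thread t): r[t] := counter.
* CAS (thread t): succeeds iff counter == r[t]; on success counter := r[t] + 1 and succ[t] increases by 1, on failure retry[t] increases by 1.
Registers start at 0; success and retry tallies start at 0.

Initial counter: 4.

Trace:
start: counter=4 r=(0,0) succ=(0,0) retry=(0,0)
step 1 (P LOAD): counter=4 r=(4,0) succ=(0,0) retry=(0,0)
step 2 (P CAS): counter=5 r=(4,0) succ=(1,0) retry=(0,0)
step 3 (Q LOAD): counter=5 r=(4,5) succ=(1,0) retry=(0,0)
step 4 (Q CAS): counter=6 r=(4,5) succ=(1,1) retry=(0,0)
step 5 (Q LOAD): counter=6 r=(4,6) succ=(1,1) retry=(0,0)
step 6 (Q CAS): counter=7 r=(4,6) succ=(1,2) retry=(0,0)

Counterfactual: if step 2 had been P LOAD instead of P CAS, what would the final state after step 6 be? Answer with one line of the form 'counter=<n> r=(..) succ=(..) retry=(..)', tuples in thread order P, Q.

(re-executing from step 2 with the substitution; state before step 2: counter=4 r=(4,0) succ=(0,0) retry=(0,0))
step 2 (P LOAD): counter=4 r=(4,0) succ=(0,0) retry=(0,0)
step 3 (Q LOAD): counter=4 r=(4,4) succ=(0,0) retry=(0,0)
step 4 (Q CAS): counter=5 r=(4,4) succ=(0,1) retry=(0,0)
step 5 (Q LOAD): counter=5 r=(4,5) succ=(0,1) retry=(0,0)
step 6 (Q CAS): counter=6 r=(4,5) succ=(0,2) retry=(0,0)

counter=6 r=(4,5) succ=(0,2) retry=(0,0)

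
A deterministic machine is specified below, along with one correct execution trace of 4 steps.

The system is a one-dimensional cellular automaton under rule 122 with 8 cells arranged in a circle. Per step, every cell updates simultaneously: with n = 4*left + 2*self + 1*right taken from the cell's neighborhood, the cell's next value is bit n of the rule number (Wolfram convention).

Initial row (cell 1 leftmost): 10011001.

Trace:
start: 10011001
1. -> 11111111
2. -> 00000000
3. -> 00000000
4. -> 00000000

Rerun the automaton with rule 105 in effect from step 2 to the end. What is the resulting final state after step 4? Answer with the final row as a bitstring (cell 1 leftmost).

00000000

(re-executing steps 2..4 under rule 105; state before step 2: 11111111)
2. -> 00000000
3. -> 11111111
4. -> 00000000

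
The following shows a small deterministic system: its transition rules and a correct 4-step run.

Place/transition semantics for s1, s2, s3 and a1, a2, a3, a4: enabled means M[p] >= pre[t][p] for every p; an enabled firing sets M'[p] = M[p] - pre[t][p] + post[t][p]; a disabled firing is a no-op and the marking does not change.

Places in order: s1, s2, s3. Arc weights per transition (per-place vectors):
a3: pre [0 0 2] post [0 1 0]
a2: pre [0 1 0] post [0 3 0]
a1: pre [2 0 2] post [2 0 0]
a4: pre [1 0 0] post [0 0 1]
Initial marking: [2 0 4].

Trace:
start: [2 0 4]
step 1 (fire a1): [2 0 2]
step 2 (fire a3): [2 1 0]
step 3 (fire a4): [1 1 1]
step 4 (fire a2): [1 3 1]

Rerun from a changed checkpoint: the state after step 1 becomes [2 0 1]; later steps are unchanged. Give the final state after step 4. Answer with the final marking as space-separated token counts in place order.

state after step 1 := [2 0 1]
step 2 (fire a3): [2 0 1]
step 3 (fire a4): [1 0 2]
step 4 (fire a2): [1 0 2]

1 0 2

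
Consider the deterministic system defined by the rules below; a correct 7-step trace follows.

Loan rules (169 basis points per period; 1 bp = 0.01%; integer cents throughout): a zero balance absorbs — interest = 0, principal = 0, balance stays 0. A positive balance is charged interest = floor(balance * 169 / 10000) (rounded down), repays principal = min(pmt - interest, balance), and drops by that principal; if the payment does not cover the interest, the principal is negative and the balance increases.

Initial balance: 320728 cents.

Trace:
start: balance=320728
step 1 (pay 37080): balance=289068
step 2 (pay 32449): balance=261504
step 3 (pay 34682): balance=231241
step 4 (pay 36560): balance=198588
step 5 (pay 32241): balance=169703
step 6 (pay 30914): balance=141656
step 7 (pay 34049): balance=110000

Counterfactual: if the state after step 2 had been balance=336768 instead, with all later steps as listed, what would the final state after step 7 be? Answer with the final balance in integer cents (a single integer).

state after step 2 := balance=336768
step 3 (pay 34682): balance=307777
step 4 (pay 36560): balance=276418
step 5 (pay 32241): balance=248848
step 6 (pay 30914): balance=222139
step 7 (pay 34049): balance=191844

191844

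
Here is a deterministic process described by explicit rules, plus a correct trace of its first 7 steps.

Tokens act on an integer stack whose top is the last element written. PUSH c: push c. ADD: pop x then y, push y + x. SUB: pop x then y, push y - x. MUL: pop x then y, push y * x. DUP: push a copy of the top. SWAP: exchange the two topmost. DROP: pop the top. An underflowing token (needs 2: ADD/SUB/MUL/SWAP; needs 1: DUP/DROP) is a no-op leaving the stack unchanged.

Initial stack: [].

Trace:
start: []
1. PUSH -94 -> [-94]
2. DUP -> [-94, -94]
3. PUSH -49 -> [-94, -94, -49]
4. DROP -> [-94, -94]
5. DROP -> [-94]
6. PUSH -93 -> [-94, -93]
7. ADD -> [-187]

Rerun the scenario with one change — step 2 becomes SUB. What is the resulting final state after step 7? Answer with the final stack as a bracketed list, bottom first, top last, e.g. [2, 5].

(re-executing from step 2 with the substitution; state before step 2: [-94])
2. SUB -> [-94]
3. PUSH -49 -> [-94, -49]
4. DROP -> [-94]
5. DROP -> []
6. PUSH -93 -> [-93]
7. ADD -> [-93]

[-93]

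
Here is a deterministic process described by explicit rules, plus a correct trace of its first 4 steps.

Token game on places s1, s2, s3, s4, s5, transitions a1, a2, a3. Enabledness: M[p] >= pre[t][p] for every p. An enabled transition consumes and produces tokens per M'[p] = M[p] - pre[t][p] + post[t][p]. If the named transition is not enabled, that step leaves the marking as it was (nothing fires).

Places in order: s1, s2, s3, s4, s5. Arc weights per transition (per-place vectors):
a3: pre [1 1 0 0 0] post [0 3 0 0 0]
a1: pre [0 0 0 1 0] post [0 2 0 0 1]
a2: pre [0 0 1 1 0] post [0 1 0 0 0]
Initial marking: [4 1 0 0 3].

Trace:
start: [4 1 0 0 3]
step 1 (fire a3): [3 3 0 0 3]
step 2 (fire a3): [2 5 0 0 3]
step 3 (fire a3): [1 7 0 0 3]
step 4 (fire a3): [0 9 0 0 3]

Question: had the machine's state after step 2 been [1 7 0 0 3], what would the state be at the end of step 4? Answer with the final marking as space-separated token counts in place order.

state after step 2 := [1 7 0 0 3]
step 3 (fire a3): [0 9 0 0 3]
step 4 (fire a3): [0 9 0 0 3]

0 9 0 0 3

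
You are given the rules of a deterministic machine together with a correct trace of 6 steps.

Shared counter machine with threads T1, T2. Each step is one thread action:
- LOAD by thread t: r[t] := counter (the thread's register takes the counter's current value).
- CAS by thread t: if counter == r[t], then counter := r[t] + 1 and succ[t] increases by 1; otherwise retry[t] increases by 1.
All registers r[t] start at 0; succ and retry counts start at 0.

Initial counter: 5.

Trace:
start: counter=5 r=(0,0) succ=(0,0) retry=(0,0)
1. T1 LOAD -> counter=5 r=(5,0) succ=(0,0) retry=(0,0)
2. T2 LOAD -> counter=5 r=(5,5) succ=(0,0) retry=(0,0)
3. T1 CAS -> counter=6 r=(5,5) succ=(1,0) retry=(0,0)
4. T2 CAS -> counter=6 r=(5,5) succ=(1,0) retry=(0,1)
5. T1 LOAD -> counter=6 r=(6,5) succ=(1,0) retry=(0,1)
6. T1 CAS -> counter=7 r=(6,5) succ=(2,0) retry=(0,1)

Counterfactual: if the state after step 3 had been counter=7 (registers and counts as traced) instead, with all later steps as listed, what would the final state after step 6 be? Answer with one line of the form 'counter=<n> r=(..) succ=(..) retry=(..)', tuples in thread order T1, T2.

counter=8 r=(7,5) succ=(2,0) retry=(0,1)

state after step 3 := counter=7 r=(5,5) succ=(1,0) retry=(0,0)
4. T2 CAS -> counter=7 r=(5,5) succ=(1,0) retry=(0,1)
5. T1 LOAD -> counter=7 r=(7,5) succ=(1,0) retry=(0,1)
6. T1 CAS -> counter=8 r=(7,5) succ=(2,0) retry=(0,1)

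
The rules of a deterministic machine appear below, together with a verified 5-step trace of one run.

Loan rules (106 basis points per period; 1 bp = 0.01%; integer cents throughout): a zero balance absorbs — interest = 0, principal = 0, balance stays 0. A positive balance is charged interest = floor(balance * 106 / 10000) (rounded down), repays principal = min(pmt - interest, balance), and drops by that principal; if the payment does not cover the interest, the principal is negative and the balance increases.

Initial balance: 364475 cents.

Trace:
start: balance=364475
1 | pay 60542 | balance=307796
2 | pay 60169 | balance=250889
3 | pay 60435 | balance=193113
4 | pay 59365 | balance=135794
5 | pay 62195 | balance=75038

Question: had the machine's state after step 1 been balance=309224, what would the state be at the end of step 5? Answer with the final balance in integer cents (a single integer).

state after step 1 := balance=309224
2 | pay 60169 | balance=252332
3 | pay 60435 | balance=194571
4 | pay 59365 | balance=137268
5 | pay 62195 | balance=76528

76528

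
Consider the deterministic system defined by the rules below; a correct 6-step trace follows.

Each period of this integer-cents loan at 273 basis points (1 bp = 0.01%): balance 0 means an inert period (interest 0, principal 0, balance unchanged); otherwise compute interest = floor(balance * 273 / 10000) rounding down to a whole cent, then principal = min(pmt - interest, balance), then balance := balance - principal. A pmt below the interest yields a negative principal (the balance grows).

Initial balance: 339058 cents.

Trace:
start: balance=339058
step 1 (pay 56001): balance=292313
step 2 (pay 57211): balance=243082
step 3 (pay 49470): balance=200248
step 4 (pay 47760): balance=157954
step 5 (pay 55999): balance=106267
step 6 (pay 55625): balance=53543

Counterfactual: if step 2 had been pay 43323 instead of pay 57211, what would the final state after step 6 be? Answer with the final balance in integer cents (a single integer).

(re-executing from step 2 with the substitution; state before step 2: balance=292313)
step 2 (pay 43323): balance=256970
step 3 (pay 49470): balance=214515
step 4 (pay 47760): balance=172611
step 5 (pay 55999): balance=121324
step 6 (pay 55625): balance=69011

69011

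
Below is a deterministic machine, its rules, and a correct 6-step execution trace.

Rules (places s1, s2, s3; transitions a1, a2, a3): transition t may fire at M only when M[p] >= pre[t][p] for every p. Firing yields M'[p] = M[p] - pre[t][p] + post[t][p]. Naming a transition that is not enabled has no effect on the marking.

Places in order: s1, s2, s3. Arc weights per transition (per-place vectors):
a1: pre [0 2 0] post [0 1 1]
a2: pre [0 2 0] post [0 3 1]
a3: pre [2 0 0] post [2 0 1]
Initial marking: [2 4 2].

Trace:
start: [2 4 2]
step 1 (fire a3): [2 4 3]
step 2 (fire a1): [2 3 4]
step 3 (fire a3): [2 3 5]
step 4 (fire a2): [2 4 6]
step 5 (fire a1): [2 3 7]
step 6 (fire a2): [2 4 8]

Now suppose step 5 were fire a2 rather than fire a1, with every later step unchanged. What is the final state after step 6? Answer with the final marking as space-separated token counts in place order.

(re-executing from step 5 with the substitution; state before step 5: [2 4 6])
step 5 (fire a2): [2 5 7]
step 6 (fire a2): [2 6 8]

2 6 8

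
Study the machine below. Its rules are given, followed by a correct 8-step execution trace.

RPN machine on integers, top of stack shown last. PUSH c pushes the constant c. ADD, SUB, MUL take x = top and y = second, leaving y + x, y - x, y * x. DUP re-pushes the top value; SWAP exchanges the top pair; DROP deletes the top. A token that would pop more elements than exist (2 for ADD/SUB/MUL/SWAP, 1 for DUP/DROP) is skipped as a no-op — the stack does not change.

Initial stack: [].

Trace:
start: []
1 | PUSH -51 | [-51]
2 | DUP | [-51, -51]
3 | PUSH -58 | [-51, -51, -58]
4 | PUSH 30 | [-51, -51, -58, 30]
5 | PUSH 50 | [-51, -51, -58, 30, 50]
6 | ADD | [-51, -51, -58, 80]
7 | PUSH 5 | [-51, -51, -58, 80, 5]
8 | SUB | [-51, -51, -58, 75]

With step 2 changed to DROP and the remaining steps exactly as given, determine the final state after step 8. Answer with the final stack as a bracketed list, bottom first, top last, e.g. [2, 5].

(re-executing from step 2 with the substitution; state before step 2: [-51])
2 | DROP | []
3 | PUSH -58 | [-58]
4 | PUSH 30 | [-58, 30]
5 | PUSH 50 | [-58, 30, 50]
6 | ADD | [-58, 80]
7 | PUSH 5 | [-58, 80, 5]
8 | SUB | [-58, 75]

[-58, 75]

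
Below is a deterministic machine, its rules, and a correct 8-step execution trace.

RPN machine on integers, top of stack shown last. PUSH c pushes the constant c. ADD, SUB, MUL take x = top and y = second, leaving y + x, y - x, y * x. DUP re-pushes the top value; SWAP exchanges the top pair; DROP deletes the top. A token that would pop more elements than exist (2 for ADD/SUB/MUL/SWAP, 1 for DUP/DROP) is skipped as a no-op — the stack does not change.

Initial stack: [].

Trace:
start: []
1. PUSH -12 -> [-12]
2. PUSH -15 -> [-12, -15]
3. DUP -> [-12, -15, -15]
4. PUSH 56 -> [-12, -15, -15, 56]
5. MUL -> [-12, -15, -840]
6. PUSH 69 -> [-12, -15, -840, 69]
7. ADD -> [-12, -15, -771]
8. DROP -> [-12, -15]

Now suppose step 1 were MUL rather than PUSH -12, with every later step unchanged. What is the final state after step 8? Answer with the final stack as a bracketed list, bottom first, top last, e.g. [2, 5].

(re-executing from step 1 with the substitution; state before step 1: [])
1. MUL -> []
2. PUSH -15 -> [-15]
3. DUP -> [-15, -15]
4. PUSH 56 -> [-15, -15, 56]
5. MUL -> [-15, -840]
6. PUSH 69 -> [-15, -840, 69]
7. ADD -> [-15, -771]
8. DROP -> [-15]

[-15]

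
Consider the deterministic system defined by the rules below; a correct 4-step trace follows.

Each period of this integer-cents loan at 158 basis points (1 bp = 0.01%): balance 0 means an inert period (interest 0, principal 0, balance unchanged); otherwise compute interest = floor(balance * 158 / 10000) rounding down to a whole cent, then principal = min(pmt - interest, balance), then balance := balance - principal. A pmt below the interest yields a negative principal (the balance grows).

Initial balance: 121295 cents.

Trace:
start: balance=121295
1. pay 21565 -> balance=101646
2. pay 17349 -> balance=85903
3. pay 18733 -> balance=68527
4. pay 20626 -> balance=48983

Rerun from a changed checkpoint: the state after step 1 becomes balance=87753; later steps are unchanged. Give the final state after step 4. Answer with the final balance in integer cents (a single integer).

state after step 1 := balance=87753
2. pay 17349 -> balance=71790
3. pay 18733 -> balance=54191
4. pay 20626 -> balance=34421

34421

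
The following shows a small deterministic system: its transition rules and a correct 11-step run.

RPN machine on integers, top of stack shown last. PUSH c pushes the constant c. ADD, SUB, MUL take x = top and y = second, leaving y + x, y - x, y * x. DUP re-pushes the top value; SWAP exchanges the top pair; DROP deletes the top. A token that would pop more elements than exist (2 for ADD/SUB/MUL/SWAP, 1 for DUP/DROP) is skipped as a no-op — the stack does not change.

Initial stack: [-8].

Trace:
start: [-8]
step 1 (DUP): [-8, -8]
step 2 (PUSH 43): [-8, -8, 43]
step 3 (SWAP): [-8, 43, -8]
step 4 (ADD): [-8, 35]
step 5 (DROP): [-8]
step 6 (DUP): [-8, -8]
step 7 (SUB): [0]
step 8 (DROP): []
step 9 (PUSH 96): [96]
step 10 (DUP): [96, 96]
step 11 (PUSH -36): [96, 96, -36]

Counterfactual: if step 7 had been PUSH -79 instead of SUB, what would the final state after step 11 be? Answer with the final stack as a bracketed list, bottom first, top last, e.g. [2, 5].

[-8, -8, 96, 96, -36]

(re-executing from step 7 with the substitution; state before step 7: [-8, -8])
step 7 (PUSH -79): [-8, -8, -79]
step 8 (DROP): [-8, -8]
step 9 (PUSH 96): [-8, -8, 96]
step 10 (DUP): [-8, -8, 96, 96]
step 11 (PUSH -36): [-8, -8, 96, 96, -36]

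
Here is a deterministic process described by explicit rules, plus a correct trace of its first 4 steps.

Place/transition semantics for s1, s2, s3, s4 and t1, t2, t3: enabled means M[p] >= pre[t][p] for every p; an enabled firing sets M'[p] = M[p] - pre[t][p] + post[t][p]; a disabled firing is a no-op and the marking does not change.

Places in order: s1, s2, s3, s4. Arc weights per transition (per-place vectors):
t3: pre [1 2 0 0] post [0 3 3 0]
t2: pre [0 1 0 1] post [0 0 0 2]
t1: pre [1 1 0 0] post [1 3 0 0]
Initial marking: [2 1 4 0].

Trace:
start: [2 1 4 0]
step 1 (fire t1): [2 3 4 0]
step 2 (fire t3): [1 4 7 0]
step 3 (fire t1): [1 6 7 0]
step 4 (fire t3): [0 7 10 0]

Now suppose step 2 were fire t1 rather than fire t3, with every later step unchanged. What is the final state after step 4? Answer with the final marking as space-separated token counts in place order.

1 8 7 0

(re-executing from step 2 with the substitution; state before step 2: [2 3 4 0])
step 2 (fire t1): [2 5 4 0]
step 3 (fire t1): [2 7 4 0]
step 4 (fire t3): [1 8 7 0]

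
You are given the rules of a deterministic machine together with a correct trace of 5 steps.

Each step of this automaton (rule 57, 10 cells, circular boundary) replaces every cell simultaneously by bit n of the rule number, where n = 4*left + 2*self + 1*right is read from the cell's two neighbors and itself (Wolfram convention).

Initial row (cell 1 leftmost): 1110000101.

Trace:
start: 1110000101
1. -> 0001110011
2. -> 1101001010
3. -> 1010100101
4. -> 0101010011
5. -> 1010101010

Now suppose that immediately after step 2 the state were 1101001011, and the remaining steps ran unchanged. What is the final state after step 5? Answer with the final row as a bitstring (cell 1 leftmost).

0100101011

state after step 2 := 1101001011
3. -> 0010100110
4. -> 1001010101
5. -> 0100101011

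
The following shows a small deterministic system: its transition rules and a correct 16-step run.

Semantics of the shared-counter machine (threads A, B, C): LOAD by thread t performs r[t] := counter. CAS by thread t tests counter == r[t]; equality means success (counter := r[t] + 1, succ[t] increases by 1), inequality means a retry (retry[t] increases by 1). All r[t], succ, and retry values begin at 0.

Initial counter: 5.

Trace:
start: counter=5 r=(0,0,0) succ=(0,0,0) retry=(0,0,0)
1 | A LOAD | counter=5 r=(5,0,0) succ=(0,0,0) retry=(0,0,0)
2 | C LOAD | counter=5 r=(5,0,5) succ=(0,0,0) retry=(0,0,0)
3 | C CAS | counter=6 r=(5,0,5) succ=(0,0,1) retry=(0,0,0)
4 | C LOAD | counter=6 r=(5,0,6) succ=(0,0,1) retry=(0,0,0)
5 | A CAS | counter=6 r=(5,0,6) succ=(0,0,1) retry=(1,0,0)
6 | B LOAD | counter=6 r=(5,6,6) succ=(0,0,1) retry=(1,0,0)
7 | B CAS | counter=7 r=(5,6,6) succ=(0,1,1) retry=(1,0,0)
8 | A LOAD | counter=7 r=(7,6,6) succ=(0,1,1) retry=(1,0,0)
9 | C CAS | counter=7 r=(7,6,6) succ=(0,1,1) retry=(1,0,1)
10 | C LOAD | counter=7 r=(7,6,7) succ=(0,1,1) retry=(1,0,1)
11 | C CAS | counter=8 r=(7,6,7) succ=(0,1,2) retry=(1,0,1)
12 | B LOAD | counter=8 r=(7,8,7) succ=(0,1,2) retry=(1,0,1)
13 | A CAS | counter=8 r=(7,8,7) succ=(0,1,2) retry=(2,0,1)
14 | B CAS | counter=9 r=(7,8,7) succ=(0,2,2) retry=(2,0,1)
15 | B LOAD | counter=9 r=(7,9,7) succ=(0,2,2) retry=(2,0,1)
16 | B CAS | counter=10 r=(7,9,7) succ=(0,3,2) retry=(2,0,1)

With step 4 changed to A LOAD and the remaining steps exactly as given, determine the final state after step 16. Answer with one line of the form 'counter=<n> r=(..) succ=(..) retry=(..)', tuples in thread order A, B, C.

(re-executing from step 4 with the substitution; state before step 4: counter=6 r=(5,0,5) succ=(0,0,1) retry=(0,0,0))
4 | A LOAD | counter=6 r=(6,0,5) succ=(0,0,1) retry=(0,0,0)
5 | A CAS | counter=7 r=(6,0,5) succ=(1,0,1) retry=(0,0,0)
6 | B LOAD | counter=7 r=(6,7,5) succ=(1,0,1) retry=(0,0,0)
7 | B CAS | counter=8 r=(6,7,5) succ=(1,1,1) retry=(0,0,0)
8 | A LOAD | counter=8 r=(8,7,5) succ=(1,1,1) retry=(0,0,0)
9 | C CAS | counter=8 r=(8,7,5) succ=(1,1,1) retry=(0,0,1)
10 | C LOAD | counter=8 r=(8,7,8) succ=(1,1,1) retry=(0,0,1)
11 | C CAS | counter=9 r=(8,7,8) succ=(1,1,2) retry=(0,0,1)
12 | B LOAD | counter=9 r=(8,9,8) succ=(1,1,2) retry=(0,0,1)
13 | A CAS | counter=9 r=(8,9,8) succ=(1,1,2) retry=(1,0,1)
14 | B CAS | counter=10 r=(8,9,8) succ=(1,2,2) retry=(1,0,1)
15 | B LOAD | counter=10 r=(8,10,8) succ=(1,2,2) retry=(1,0,1)
16 | B CAS | counter=11 r=(8,10,8) succ=(1,3,2) retry=(1,0,1)

counter=11 r=(8,10,8) succ=(1,3,2) retry=(1,0,1)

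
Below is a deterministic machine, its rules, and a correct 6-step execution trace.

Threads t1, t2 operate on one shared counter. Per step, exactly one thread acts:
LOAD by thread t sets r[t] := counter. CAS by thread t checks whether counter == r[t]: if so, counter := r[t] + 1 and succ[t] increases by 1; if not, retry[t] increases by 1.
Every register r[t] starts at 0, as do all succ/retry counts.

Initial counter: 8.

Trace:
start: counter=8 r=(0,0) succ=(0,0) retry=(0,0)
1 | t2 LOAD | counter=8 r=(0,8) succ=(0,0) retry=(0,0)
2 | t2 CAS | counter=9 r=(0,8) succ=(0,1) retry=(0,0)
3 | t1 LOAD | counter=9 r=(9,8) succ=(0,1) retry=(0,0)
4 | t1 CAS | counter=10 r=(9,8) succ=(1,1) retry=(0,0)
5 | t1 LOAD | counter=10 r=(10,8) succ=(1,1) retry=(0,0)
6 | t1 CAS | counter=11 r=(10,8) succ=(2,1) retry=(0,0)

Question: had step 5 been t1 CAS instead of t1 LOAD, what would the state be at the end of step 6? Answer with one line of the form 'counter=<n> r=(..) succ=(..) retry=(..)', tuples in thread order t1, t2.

counter=10 r=(9,8) succ=(1,1) retry=(2,0)

(re-executing from step 5 with the substitution; state before step 5: counter=10 r=(9,8) succ=(1,1) retry=(0,0))
5 | t1 CAS | counter=10 r=(9,8) succ=(1,1) retry=(1,0)
6 | t1 CAS | counter=10 r=(9,8) succ=(1,1) retry=(2,0)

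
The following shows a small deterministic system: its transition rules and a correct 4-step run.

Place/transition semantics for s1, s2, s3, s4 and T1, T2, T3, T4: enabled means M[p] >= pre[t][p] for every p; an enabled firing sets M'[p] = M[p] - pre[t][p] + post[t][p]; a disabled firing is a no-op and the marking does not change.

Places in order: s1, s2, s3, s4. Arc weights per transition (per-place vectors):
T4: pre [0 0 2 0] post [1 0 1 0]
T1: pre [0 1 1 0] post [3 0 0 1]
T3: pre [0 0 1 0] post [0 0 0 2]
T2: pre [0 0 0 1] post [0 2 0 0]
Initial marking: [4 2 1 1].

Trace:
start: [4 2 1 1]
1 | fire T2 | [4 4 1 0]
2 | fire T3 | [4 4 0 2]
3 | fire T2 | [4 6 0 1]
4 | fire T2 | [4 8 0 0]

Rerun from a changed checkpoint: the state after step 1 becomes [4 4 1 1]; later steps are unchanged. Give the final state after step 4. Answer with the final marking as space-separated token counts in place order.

4 8 0 1

state after step 1 := [4 4 1 1]
2 | fire T3 | [4 4 0 3]
3 | fire T2 | [4 6 0 2]
4 | fire T2 | [4 8 0 1]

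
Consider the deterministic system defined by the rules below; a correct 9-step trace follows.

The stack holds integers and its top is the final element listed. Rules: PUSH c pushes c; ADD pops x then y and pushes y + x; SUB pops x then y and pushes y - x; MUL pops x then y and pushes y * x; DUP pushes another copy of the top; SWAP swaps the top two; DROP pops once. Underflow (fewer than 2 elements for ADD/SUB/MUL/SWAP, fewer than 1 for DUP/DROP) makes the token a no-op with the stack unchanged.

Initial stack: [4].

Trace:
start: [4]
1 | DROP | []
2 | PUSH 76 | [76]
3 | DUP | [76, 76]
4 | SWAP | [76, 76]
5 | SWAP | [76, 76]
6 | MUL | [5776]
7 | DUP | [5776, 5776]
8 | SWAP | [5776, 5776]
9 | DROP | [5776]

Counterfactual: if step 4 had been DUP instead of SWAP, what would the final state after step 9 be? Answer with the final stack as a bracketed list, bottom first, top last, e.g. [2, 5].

[76, 5776]

(re-executing from step 4 with the substitution; state before step 4: [76, 76])
4 | DUP | [76, 76, 76]
5 | SWAP | [76, 76, 76]
6 | MUL | [76, 5776]
7 | DUP | [76, 5776, 5776]
8 | SWAP | [76, 5776, 5776]
9 | DROP | [76, 5776]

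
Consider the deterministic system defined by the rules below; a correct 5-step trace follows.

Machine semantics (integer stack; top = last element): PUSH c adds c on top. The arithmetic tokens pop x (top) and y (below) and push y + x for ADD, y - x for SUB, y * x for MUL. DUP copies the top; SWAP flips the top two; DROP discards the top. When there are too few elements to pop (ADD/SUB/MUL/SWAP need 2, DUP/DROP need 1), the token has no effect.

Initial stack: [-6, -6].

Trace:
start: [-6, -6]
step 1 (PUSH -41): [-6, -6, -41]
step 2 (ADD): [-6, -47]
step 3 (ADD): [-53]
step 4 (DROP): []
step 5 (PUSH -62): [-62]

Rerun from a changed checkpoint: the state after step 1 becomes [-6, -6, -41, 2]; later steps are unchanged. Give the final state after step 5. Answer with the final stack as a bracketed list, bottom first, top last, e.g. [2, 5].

[-6, -62]

state after step 1 := [-6, -6, -41, 2]
step 2 (ADD): [-6, -6, -39]
step 3 (ADD): [-6, -45]
step 4 (DROP): [-6]
step 5 (PUSH -62): [-6, -62]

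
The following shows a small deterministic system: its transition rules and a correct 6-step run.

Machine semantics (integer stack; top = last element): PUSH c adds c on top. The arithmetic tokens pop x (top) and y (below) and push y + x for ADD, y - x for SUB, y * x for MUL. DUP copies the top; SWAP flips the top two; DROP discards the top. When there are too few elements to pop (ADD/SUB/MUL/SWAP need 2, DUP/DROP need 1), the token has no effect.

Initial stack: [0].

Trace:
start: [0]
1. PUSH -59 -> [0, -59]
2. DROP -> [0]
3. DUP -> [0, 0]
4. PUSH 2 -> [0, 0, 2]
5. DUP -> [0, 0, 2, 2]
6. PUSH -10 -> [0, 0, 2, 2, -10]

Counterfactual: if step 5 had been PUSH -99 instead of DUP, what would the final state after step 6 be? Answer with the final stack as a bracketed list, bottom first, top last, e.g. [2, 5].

(re-executing from step 5 with the substitution; state before step 5: [0, 0, 2])
5. PUSH -99 -> [0, 0, 2, -99]
6. PUSH -10 -> [0, 0, 2, -99, -10]

[0, 0, 2, -99, -10]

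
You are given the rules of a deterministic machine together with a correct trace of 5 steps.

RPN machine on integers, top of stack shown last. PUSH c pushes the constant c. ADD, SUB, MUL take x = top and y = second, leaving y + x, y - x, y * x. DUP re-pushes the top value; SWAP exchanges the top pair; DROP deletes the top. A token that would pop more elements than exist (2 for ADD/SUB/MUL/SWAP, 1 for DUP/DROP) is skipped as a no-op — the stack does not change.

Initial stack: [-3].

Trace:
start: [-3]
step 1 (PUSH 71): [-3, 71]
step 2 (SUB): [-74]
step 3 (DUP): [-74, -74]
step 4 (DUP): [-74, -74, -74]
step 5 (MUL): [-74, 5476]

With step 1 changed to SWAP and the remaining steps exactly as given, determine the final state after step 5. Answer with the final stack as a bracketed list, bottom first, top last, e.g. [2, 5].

(re-executing from step 1 with the substitution; state before step 1: [-3])
step 1 (SWAP): [-3]
step 2 (SUB): [-3]
step 3 (DUP): [-3, -3]
step 4 (DUP): [-3, -3, -3]
step 5 (MUL): [-3, 9]

[-3, 9]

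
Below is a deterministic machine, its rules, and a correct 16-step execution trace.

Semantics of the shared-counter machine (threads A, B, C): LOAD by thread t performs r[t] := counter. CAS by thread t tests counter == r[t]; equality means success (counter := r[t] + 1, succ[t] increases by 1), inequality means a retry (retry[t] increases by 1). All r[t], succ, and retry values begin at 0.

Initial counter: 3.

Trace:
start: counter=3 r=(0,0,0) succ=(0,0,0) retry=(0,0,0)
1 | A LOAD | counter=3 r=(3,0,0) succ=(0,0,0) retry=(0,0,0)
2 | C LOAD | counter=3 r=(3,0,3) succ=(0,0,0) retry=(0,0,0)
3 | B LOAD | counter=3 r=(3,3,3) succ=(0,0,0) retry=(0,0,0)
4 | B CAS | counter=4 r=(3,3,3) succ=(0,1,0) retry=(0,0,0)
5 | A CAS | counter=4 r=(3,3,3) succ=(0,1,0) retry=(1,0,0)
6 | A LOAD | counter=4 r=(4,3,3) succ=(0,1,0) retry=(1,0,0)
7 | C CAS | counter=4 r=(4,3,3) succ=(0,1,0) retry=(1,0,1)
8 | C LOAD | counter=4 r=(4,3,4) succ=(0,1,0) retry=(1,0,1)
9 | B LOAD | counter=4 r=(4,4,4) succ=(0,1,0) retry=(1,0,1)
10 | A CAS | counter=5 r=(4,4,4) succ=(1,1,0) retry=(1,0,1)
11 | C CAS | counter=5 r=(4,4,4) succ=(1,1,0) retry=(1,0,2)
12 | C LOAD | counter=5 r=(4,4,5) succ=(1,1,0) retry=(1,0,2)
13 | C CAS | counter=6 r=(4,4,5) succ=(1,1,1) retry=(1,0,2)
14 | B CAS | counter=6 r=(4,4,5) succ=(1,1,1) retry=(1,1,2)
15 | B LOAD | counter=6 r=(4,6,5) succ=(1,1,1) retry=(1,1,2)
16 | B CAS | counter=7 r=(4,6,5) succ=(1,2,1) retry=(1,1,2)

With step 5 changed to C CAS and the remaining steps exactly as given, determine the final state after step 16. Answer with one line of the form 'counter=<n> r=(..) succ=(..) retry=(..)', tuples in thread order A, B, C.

counter=7 r=(4,6,5) succ=(1,2,1) retry=(0,1,3)

(re-executing from step 5 with the substitution; state before step 5: counter=4 r=(3,3,3) succ=(0,1,0) retry=(0,0,0))
5 | C CAS | counter=4 r=(3,3,3) succ=(0,1,0) retry=(0,0,1)
6 | A LOAD | counter=4 r=(4,3,3) succ=(0,1,0) retry=(0,0,1)
7 | C CAS | counter=4 r=(4,3,3) succ=(0,1,0) retry=(0,0,2)
8 | C LOAD | counter=4 r=(4,3,4) succ=(0,1,0) retry=(0,0,2)
9 | B LOAD | counter=4 r=(4,4,4) succ=(0,1,0) retry=(0,0,2)
10 | A CAS | counter=5 r=(4,4,4) succ=(1,1,0) retry=(0,0,2)
11 | C CAS | counter=5 r=(4,4,4) succ=(1,1,0) retry=(0,0,3)
12 | C LOAD | counter=5 r=(4,4,5) succ=(1,1,0) retry=(0,0,3)
13 | C CAS | counter=6 r=(4,4,5) succ=(1,1,1) retry=(0,0,3)
14 | B CAS | counter=6 r=(4,4,5) succ=(1,1,1) retry=(0,1,3)
15 | B LOAD | counter=6 r=(4,6,5) succ=(1,1,1) retry=(0,1,3)
16 | B CAS | counter=7 r=(4,6,5) succ=(1,2,1) retry=(0,1,3)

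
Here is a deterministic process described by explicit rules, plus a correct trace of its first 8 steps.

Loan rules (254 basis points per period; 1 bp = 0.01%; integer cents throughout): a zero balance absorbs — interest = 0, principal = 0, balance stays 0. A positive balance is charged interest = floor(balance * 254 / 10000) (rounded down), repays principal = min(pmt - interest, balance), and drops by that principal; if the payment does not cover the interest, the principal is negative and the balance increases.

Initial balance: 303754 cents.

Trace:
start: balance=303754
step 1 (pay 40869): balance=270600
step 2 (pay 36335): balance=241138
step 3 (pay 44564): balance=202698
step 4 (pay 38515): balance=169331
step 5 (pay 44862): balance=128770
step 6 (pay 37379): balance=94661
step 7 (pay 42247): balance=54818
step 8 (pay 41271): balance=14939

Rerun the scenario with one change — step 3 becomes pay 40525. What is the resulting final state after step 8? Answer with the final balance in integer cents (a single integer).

(re-executing from step 3 with the substitution; state before step 3: balance=241138)
step 3 (pay 40525): balance=206737
step 4 (pay 38515): balance=173473
step 5 (pay 44862): balance=133017
step 6 (pay 37379): balance=99016
step 7 (pay 42247): balance=59284
step 8 (pay 41271): balance=19518

19518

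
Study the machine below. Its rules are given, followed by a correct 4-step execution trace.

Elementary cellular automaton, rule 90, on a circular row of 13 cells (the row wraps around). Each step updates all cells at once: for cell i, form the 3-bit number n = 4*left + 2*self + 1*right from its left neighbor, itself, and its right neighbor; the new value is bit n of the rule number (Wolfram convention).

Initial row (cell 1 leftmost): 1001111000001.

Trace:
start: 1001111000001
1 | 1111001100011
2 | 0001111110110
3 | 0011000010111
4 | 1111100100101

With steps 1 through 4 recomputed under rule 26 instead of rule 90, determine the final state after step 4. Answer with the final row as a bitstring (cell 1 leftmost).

0010100001001

(re-executing steps 1..4 under rule 26; state before step 1: 1001111000001)
1 | 0111000100011
2 | 0100101010110
3 | 1011000000101
4 | 0010100001001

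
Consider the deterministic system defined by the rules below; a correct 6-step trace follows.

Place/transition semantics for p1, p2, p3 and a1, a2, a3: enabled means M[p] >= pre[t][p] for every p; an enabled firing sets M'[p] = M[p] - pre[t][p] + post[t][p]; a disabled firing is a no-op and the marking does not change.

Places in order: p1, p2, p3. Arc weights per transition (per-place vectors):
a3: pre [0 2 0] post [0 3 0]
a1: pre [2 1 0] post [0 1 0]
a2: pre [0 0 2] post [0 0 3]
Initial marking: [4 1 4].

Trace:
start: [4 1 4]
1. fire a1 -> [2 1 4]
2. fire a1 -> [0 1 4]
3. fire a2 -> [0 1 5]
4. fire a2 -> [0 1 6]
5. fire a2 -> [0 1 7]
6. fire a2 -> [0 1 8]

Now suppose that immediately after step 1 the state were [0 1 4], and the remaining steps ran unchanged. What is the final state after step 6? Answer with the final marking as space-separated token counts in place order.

state after step 1 := [0 1 4]
2. fire a1 -> [0 1 4]
3. fire a2 -> [0 1 5]
4. fire a2 -> [0 1 6]
5. fire a2 -> [0 1 7]
6. fire a2 -> [0 1 8]

0 1 8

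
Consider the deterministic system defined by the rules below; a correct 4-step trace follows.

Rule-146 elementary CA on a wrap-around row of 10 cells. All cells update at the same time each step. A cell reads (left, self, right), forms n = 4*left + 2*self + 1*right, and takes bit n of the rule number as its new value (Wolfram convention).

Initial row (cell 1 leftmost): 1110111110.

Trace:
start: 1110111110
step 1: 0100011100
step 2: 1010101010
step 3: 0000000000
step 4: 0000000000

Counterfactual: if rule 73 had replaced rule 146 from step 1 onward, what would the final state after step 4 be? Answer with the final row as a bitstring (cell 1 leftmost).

0000101010

(re-executing steps 1..4 under rule 73; state before step 1: 1110111110)
step 1: 1010100010
step 2: 0000001000
step 3: 1111100011
step 4: 0000101010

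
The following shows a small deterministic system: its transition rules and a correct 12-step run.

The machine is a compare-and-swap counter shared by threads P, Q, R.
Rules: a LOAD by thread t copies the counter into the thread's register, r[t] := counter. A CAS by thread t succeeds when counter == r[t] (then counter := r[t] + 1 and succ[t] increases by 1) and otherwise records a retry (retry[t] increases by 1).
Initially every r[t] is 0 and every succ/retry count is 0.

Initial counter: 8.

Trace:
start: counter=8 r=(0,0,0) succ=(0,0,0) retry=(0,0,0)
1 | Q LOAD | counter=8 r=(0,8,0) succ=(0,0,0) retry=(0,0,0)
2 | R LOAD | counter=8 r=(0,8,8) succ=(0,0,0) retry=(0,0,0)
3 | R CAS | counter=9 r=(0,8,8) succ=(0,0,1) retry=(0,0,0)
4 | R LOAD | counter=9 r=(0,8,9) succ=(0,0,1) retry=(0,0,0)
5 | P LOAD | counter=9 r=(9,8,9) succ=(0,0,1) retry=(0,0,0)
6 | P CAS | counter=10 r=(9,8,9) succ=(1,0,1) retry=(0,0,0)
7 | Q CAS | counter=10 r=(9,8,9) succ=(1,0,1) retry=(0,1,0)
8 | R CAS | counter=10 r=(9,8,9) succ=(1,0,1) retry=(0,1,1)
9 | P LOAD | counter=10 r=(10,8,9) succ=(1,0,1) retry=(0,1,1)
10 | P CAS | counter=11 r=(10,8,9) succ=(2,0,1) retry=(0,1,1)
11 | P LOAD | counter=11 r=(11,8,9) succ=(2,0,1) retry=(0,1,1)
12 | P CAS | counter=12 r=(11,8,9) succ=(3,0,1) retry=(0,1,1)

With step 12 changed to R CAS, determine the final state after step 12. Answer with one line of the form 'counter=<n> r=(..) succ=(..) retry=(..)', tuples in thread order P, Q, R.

(re-executing from step 12 with the substitution; state before step 12: counter=11 r=(11,8,9) succ=(2,0,1) retry=(0,1,1))
12 | R CAS | counter=11 r=(11,8,9) succ=(2,0,1) retry=(0,1,2)

counter=11 r=(11,8,9) succ=(2,0,1) retry=(0,1,2)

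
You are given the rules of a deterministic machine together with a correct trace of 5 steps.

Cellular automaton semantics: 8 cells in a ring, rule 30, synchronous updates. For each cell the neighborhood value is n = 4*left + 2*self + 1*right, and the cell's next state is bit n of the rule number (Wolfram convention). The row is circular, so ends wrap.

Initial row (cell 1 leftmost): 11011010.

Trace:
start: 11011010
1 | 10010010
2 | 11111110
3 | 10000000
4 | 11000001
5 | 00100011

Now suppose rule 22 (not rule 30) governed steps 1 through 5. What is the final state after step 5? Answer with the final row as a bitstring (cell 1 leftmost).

(re-executing steps 1..5 under rule 22; state before step 1: 11011010)
1 | 00000010
2 | 00000111
3 | 10001000
4 | 11011101
5 | 00000000

00000000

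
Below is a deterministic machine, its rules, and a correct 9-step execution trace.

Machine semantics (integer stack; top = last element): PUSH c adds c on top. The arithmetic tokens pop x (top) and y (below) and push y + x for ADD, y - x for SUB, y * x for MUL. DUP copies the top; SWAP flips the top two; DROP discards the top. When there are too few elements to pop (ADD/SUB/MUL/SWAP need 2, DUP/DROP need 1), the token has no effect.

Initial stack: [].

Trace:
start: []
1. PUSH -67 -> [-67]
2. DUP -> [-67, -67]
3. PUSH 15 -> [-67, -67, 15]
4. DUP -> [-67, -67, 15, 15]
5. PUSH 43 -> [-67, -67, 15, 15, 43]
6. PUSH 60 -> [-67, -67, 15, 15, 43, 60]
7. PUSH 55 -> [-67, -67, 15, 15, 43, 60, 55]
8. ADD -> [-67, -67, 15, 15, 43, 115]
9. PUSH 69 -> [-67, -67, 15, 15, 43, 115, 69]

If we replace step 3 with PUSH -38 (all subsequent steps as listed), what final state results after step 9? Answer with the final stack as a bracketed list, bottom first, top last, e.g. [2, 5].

[-67, -67, -38, -38, 43, 115, 69]

(re-executing from step 3 with the substitution; state before step 3: [-67, -67])
3. PUSH -38 -> [-67, -67, -38]
4. DUP -> [-67, -67, -38, -38]
5. PUSH 43 -> [-67, -67, -38, -38, 43]
6. PUSH 60 -> [-67, -67, -38, -38, 43, 60]
7. PUSH 55 -> [-67, -67, -38, -38, 43, 60, 55]
8. ADD -> [-67, -67, -38, -38, 43, 115]
9. PUSH 69 -> [-67, -67, -38, -38, 43, 115, 69]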